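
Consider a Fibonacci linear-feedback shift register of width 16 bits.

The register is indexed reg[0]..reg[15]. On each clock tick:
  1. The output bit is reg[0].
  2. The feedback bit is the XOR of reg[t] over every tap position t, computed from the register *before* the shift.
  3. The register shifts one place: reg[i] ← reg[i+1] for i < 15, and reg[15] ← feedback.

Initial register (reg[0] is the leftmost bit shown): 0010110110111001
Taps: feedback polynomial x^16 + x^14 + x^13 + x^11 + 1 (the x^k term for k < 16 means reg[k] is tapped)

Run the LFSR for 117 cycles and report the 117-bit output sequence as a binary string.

tick  register→output (feedback)
  0  0010110110111001→0 (1)
  1  0101101101110011→0 (0)
  2  1011011011100110→1 (1)
  3  0110110111001101→0 (1)
  4  1101101110011011→1 (1)
  5  1011011100110111→1 (0)
  6  0110111001101110→0 (0)
  7  1101110011011100→1 (1)
  8  1011100110111001→1 (0)
  9  0111001101110010→0 (0)
 10  1110011011100100→1 (0)
 11  1100110111001000→1 (1)
 12  1001101110010001→1 (0)
 13  0011011100100010→0 (1)
 14  0110111001000101→0 (1)
 15  1101110010001011→1 (0)
 16  1011100100010110→1 (0)
 17  0111001000101100→0 (1)
 18  1110010001011001→1 (0)
 19  1100100010110010→1 (1)
 20  1001000101100101→1 (0)
 21  0010001011001010→0 (1)
 22  0100010110010101→0 (0)
 23  1000101100101010→1 (0)
 24  0001011001010100→0 (0)
 25  0010110010101000→0 (0)
 26  0101100101010000→0 (1)
 27  1011001010100001→1 (1)
 28  0110010101000011→0 (1)
 29  1100101010000111→1 (1)
 30  1001010100001111→1 (1)
 31  0010101000011111→0 (1)
 32  0101010000111111→0 (1)
 33  1010100001111111→1 (0)
 34  0101000011111110→0 (1)
 35  1010000111111101→1 (1)
 36  0100001111111011→0 (0)
 37  1000011111110110→1 (0)
 38  0000111111101100→0 (1)
 39  0001111111011001→0 (1)
 40  0011111110110011→0 (0)
 41  0111111101100110→0 (0)
 42  1111111011001100→1 (0)
 43  1111110110011000→1 (0)
 44  1111101100110000→1 (0)
 45  1111011001100000→1 (1)
 46  1110110011000001→1 (1)
 47  1101100110000011→1 (0)
 48  1011001100000110→1 (1)
 49  0110011000001101→0 (1)
 50  1100110000011011→1 (1)
 51  1001100000110111→1 (0)
 52  0011000001101110→0 (0)
 53  0110000011011100→0 (0)
 54  1100000110111000→1 (0)
 55  1000001101110000→1 (0)
 56  0000011011100000→0 (0)
 57  0000110111000000→0 (0)
 58  0001101110000000→0 (0)
 59  0011011100000000→0 (0)
 60  0110111000000000→0 (0)
 61  1101110000000000→1 (1)
 62  1011100000000001→1 (1)
 63  0111000000000011→0 (1)
 64  1110000000000111→1 (1)
 65  1100000000001111→1 (1)
 66  1000000000011111→1 (0)
 67  0000000000111110→0 (1)
 68  0000000001111101→0 (0)
 69  0000000011111010→0 (0)
 70  0000000111110100→0 (0)
 71  0000001111101000→0 (0)
 72  0000011111010000→0 (1)
 73  0000111110100001→0 (0)
 74  0001111101000010→0 (1)
 75  0011111010000101→0 (1)
 76  0111110100001011→0 (1)
 77  1111101000010111→1 (0)
 78  1111010000101110→1 (1)
 79  1110100001011101→1 (1)
 80  1101000010111011→1 (1)
 81  1010000101110111→1 (0)
 82  0100001011101110→0 (0)
 83  1000010111011100→1 (1)
 84  0000101110111001→0 (1)
 85  0001011101110011→0 (0)
 86  0010111011100110→0 (0)
 87  0101110111001100→0 (1)
 88  1011101110011001→1 (0)
 89  0111011100110010→0 (0)
 90  1110111001100100→1 (0)
 91  1101110011001000→1 (1)
 92  1011100110010001→1 (0)
 93  0111001100100010→0 (1)
 94  1110011001000101→1 (0)
 95  1100110010001010→1 (0)
 96  1001100100010100→1 (1)
 97  0011001000101001→0 (0)
 98  0110010001010010→0 (0)
 99  1100100010100100→1 (0)
100  1001000101001000→1 (1)
101  0010001010010001→0 (1)
102  0100010100100011→0 (1)
103  1000101001000111→1 (1)
104  0001010010001111→0 (0)
105  0010100100011110→0 (1)
106  0101001000111101→0 (0)
107  1010010001111010→1 (1)
108  0100100011110101→0 (0)
109  1001000111101010→1 (0)
110  0010001111010100→0 (0)
111  0100011110101000→0 (0)
112  1000111101010000→1 (0)
113  0001111010100000→0 (0)
114  0011110101000000→0 (0)
115  0111101010000000→0 (0)
116  1111010100000000→1 (1)

001011011011100110111001000101100101010000111111101100110000011011100000000001111101000010111011100110010001010010001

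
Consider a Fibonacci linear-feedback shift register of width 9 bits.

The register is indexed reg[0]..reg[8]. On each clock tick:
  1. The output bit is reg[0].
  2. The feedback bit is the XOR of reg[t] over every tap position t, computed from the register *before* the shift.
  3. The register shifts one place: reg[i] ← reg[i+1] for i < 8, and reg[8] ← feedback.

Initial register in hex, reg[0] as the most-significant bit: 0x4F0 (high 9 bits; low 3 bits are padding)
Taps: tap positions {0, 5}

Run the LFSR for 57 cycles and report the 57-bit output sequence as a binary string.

tick  register→output (feedback)
  0  010011110→0 (1)
  1  100111101→1 (0)
  2  001111010→0 (1)
  3  011110101→0 (0)
  4  111101010→1 (0)
  5  111010100→1 (1)
  6  110101001→1 (0)
  7  101010010→1 (1)
  8  010100101→0 (0)
  9  101001010→1 (0)
 10  010010100→0 (0)
 11  100101000→1 (0)
 12  001010000→0 (0)
 13  010100000→0 (0)
 14  101000000→1 (1)
 15  010000001→0 (0)
 16  100000010→1 (1)
 17  000000101→0 (0)
 18  000001010→0 (1)
 19  000010101→0 (0)
 20  000101010→0 (1)
 21  001010101→0 (0)
 22  010101010→0 (1)
 23  101010101→1 (1)
 24  010101011→0 (1)
 25  101010111→1 (1)
 26  010101111→0 (1)
 27  101011111→1 (0)
 28  010111110→0 (1)
 29  101111101→1 (0)
 30  011111010→0 (1)
 31  111110101→1 (1)
 32  111101011→1 (0)
 33  111010110→1 (1)
 34  110101101→1 (0)
 35  101011010→1 (0)
 36  010110100→0 (0)
 37  101101000→1 (0)
 38  011010000→0 (0)
 39  110100000→1 (1)
 40  101000001→1 (1)
 41  010000011→0 (0)
 42  100000110→1 (1)
 43  000001101→0 (1)
 44  000011011→0 (1)
 45  000110111→0 (0)
 46  001101110→0 (1)
 47  011011101→0 (1)
 48  110111011→1 (0)
 49  101110110→1 (1)
 50  011101101→0 (1)
 51  111011011→1 (0)
 52  110110110→1 (1)
 53  101101101→1 (0)
 54  011011010→0 (1)
 55  110110101→1 (1)
 56  101101011→1 (0)

010011110101001010000001010101011111010110100000110111011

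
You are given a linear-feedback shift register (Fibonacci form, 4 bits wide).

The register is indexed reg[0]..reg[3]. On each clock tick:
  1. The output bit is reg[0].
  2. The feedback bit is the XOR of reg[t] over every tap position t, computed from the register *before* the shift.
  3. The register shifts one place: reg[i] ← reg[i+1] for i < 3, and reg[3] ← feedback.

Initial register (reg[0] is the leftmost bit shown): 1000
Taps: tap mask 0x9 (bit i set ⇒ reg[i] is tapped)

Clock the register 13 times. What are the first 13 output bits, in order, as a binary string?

tick  register→output (feedback)
  0  1000→1 (1)
  1  0001→0 (1)
  2  0011→0 (1)
  3  0111→0 (1)
  4  1111→1 (0)
  5  1110→1 (1)
  6  1101→1 (0)
  7  1010→1 (1)
  8  0101→0 (1)
  9  1011→1 (0)
 10  0110→0 (0)
 11  1100→1 (1)
 12  1001→1 (0)

1000111101011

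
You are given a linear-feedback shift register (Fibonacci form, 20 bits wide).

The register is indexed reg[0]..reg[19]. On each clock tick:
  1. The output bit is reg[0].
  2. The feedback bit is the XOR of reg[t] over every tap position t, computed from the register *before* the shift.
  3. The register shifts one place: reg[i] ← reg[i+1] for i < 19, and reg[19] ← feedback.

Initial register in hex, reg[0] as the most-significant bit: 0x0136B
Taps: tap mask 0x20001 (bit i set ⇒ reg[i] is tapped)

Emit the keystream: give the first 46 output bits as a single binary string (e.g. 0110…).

step | reg (before) | out | fb
   0 | 00000001001101101011 | 0 | 0
   1 | 00000010011011010110 | 0 | 1
   2 | 00000100110110101101 | 0 | 1
   3 | 00001001101101011011 | 0 | 0
   4 | 00010011011010110110 | 0 | 1
   5 | 00100110110101101101 | 0 | 1
   6 | 01001101101011011011 | 0 | 0
   7 | 10011011010110110110 | 1 | 0
   8 | 00110110101101101100 | 0 | 1
   9 | 01101101011011011001 | 0 | 0
  10 | 11011010110110110010 | 1 | 1
  11 | 10110101101101100101 | 1 | 0
  12 | 01101011011011001010 | 0 | 0
  13 | 11010110110110010100 | 1 | 0
  14 | 10101101101100101000 | 1 | 1
  15 | 01011011011001010001 | 0 | 0
  16 | 10110110110010100010 | 1 | 1
  17 | 01101101100101000101 | 0 | 1
  18 | 11011011001010001011 | 1 | 1
  19 | 10110110010100010111 | 1 | 0
  20 | 01101100101000101110 | 0 | 1
  21 | 11011001010001011101 | 1 | 0
  22 | 10110010100010111010 | 1 | 1
  23 | 01100101000101110101 | 0 | 1
  24 | 11001010001011101011 | 1 | 1
  25 | 10010100010111010111 | 1 | 0
  26 | 00101000101110101110 | 0 | 1
  27 | 01010001011101011101 | 0 | 1
  28 | 10100010111010111011 | 1 | 1
  29 | 01000101110101110111 | 0 | 1
  30 | 10001011101011101111 | 1 | 0
  31 | 00010111010111011110 | 0 | 1
  32 | 00101110101110111101 | 0 | 1
  33 | 01011101011101111011 | 0 | 0
  34 | 10111010111011110110 | 1 | 0
  35 | 01110101110111101100 | 0 | 1
  36 | 11101011101111011001 | 1 | 1
  37 | 11010111011110110011 | 1 | 1
  38 | 10101110111101100111 | 1 | 0
  39 | 01011101111011001110 | 0 | 1
  40 | 10111011110110011101 | 1 | 0
  41 | 01110111101100111010 | 0 | 0
  42 | 11101111011001110100 | 1 | 0
  43 | 11011110110011101000 | 1 | 1
  44 | 10111101100111010001 | 1 | 1
  45 | 01111011001110100011 | 0 | 0

0000000100110110101101101100101000101110101110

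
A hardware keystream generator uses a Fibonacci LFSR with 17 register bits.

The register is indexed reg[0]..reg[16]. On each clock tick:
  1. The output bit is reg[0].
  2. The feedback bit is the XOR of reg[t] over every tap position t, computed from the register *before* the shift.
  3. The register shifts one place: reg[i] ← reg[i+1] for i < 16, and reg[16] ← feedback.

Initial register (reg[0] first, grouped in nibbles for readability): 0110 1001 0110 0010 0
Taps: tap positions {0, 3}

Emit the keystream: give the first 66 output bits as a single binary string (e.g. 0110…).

k : reg_k → out_k, fb_k
0: 01101001011000100 → 0, fb=0
1: 11010010110001000 → 1, fb=0
2: 10100101100010000 → 1, fb=1
3: 01001011000100001 → 0, fb=0
4: 10010110001000010 → 1, fb=0
5: 00101100010000100 → 0, fb=0
6: 01011000100001000 → 0, fb=1
7: 10110001000010001 → 1, fb=0
8: 01100010000100010 → 0, fb=0
9: 11000100001000100 → 1, fb=1
10: 10001000010001001 → 1, fb=1
11: 00010000100010011 → 0, fb=1
12: 00100001000100111 → 0, fb=0
13: 01000010001001110 → 0, fb=0
14: 10000100010011100 → 1, fb=1
15: 00001000100111001 → 0, fb=0
16: 00010001001110010 → 0, fb=1
17: 00100010011100101 → 0, fb=0
18: 01000100111001010 → 0, fb=0
19: 10001001110010100 → 1, fb=1
20: 00010011100101001 → 0, fb=1
21: 00100111001010011 → 0, fb=0
22: 01001110010100110 → 0, fb=0
23: 10011100101001100 → 1, fb=0
24: 00111001010011000 → 0, fb=1
25: 01110010100110001 → 0, fb=1
26: 11100101001100011 → 1, fb=1
27: 11001010011000111 → 1, fb=1
28: 10010100110001111 → 1, fb=0
29: 00101001100011110 → 0, fb=0
30: 01010011000111100 → 0, fb=1
31: 10100110001111001 → 1, fb=1
32: 01001100011110011 → 0, fb=0
33: 10011000111100110 → 1, fb=0
34: 00110001111001100 → 0, fb=1
35: 01100011110011001 → 0, fb=0
36: 11000111100110010 → 1, fb=1
37: 10001111001100101 → 1, fb=1
38: 00011110011001011 → 0, fb=1
39: 00111100110010111 → 0, fb=1
40: 01111001100101111 → 0, fb=1
41: 11110011001011111 → 1, fb=0
42: 11100110010111110 → 1, fb=1
43: 11001100101111101 → 1, fb=1
44: 10011001011111011 → 1, fb=0
45: 00110010111110110 → 0, fb=1
46: 01100101111101101 → 0, fb=0
47: 11001011111011010 → 1, fb=1
48: 10010111110110101 → 1, fb=0
49: 00101111101101010 → 0, fb=0
50: 01011111011010100 → 0, fb=1
51: 10111110110101001 → 1, fb=0
52: 01111101101010010 → 0, fb=1
53: 11111011010100101 → 1, fb=0
54: 11110110101001010 → 1, fb=0
55: 11101101010010100 → 1, fb=1
56: 11011010100101001 → 1, fb=0
57: 10110101001010010 → 1, fb=0
58: 01101010010100100 → 0, fb=0
59: 11010100101001000 → 1, fb=0
60: 10101001010010000 → 1, fb=1
61: 01010010100100001 → 0, fb=1
62: 10100101001000011 → 1, fb=1
63: 01001010010000111 → 0, fb=0
64: 10010100100001110 → 1, fb=0
65: 00101001000011100 → 0, fb=0

011010010110001000010001001110010100110001111001100101111101101010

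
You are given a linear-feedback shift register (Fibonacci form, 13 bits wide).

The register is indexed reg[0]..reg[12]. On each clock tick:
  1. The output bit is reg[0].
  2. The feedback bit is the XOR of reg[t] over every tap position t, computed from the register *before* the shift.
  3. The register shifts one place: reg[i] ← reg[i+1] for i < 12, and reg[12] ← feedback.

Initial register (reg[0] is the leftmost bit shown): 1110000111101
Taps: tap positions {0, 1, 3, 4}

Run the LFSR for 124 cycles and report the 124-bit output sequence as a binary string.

step | reg (before) | out | fb
   0 | 1110000111101 | 1 | 0
   1 | 1100001111010 | 1 | 0
   2 | 1000011110100 | 1 | 1
   3 | 0000111101001 | 0 | 1
   4 | 0001111010011 | 0 | 0
   5 | 0011110100110 | 0 | 0
   6 | 0111101001100 | 0 | 1
   7 | 1111010011001 | 1 | 1
   8 | 1110100110011 | 1 | 1
   9 | 1101001100111 | 1 | 1
  10 | 1010011001111 | 1 | 1
  11 | 0100110011111 | 0 | 0
  12 | 1001100111110 | 1 | 1
  13 | 0011001111101 | 0 | 1
  14 | 0110011111011 | 0 | 1
  15 | 1100111110111 | 1 | 1
  16 | 1001111101111 | 1 | 1
  17 | 0011111011111 | 0 | 0
  18 | 0111110111110 | 0 | 1
  19 | 1111101111101 | 1 | 0
  20 | 1111011111010 | 1 | 1
  21 | 1110111110101 | 1 | 1
  22 | 1101111101011 | 1 | 0
  23 | 1011111010110 | 1 | 1
  24 | 0111110101101 | 0 | 1
  25 | 1111101011011 | 1 | 0
  26 | 1111010110110 | 1 | 1
  27 | 1110101101101 | 1 | 1
  28 | 1101011011011 | 1 | 1
  29 | 1010110110111 | 1 | 0
  30 | 0101101101110 | 0 | 1
  31 | 1011011011101 | 1 | 0
  32 | 0110110111010 | 0 | 0
  33 | 1101101110100 | 1 | 0
  34 | 1011011101000 | 1 | 0
  35 | 0110111010000 | 0 | 0
  36 | 1101110100000 | 1 | 0
  37 | 1011101000000 | 1 | 1
  38 | 0111010000001 | 0 | 0
  39 | 1110100000010 | 1 | 1
  40 | 1101000000101 | 1 | 1
  41 | 1010000001011 | 1 | 1
  42 | 0100000010111 | 0 | 1
  43 | 1000000101111 | 1 | 1
  44 | 0000001011111 | 0 | 0
  45 | 0000010111110 | 0 | 0
  46 | 0000101111100 | 0 | 1
  47 | 0001011111001 | 0 | 1
  48 | 0010111110011 | 0 | 1
  49 | 0101111100111 | 0 | 1
  50 | 1011111001111 | 1 | 1
  51 | 0111110011111 | 0 | 1
  52 | 1111100111111 | 1 | 0
  53 | 1111001111110 | 1 | 1
  54 | 1110011111101 | 1 | 0
  55 | 1100111111010 | 1 | 1
  56 | 1001111110101 | 1 | 1
  57 | 0011111101011 | 0 | 0
  58 | 0111111010110 | 0 | 1
  59 | 1111110101101 | 1 | 0
  60 | 1111101011010 | 1 | 0
  61 | 1111010110100 | 1 | 1
  62 | 1110101101001 | 1 | 1
  63 | 1101011010011 | 1 | 1
  64 | 1010110100111 | 1 | 0
  65 | 0101101001110 | 0 | 1
  66 | 1011010011101 | 1 | 0
  67 | 0110100111010 | 0 | 0
  68 | 1101001110100 | 1 | 1
  69 | 1010011101001 | 1 | 1
  70 | 0100111010011 | 0 | 0
  71 | 1001110100110 | 1 | 1
  72 | 0011101001101 | 0 | 0
  73 | 0111010011010 | 0 | 0
  74 | 1110100110100 | 1 | 1
  75 | 1101001101001 | 1 | 1
  76 | 1010011010011 | 1 | 1
  77 | 0100110100111 | 0 | 0
  78 | 1001101001110 | 1 | 1
  79 | 0011010011101 | 0 | 1
  80 | 0110100111011 | 0 | 0
  81 | 1101001110110 | 1 | 1
  82 | 1010011101101 | 1 | 1
  83 | 0100111011011 | 0 | 0
  84 | 1001110110110 | 1 | 1
  85 | 0011101101101 | 0 | 0
  86 | 0111011011010 | 0 | 0
  87 | 1110110110100 | 1 | 1
  88 | 1101101101001 | 1 | 0
  89 | 1011011010010 | 1 | 0
  90 | 0110110100100 | 0 | 0
  91 | 1101101001000 | 1 | 0
  92 | 1011010010000 | 1 | 0
  93 | 0110100100000 | 0 | 0
  94 | 1101001000000 | 1 | 1
  95 | 1010010000001 | 1 | 1
  96 | 0100100000011 | 0 | 0
  97 | 1001000000110 | 1 | 0
  98 | 0010000001100 | 0 | 0
  99 | 0100000011000 | 0 | 1
 100 | 1000000110001 | 1 | 1
 101 | 0000001100011 | 0 | 0
 102 | 0000011000110 | 0 | 0
 103 | 0000110001100 | 0 | 1
 104 | 0001100011001 | 0 | 0
 105 | 0011000110010 | 0 | 1
 106 | 0110001100101 | 0 | 1
 107 | 1100011001011 | 1 | 0
 108 | 1000110010110 | 1 | 0
 109 | 0001100101100 | 0 | 0
 110 | 0011001011000 | 0 | 1
 111 | 0110010110001 | 0 | 1
 112 | 1100101100011 | 1 | 1
 113 | 1001011000111 | 1 | 0
 114 | 0010110001110 | 0 | 1
 115 | 0101100011101 | 0 | 1
 116 | 1011000111011 | 1 | 0
 117 | 0110001110110 | 0 | 1
 118 | 1100011101101 | 1 | 0
 119 | 1000111011010 | 1 | 0
 120 | 0001110110100 | 0 | 0
 121 | 0011101101000 | 0 | 0
 122 | 0111011010000 | 0 | 0
 123 | 1110110100000 | 1 | 1

1110000111101001100111110111110101101101110100000010111110011111101011010011101001101001110110110100100000011000110010110001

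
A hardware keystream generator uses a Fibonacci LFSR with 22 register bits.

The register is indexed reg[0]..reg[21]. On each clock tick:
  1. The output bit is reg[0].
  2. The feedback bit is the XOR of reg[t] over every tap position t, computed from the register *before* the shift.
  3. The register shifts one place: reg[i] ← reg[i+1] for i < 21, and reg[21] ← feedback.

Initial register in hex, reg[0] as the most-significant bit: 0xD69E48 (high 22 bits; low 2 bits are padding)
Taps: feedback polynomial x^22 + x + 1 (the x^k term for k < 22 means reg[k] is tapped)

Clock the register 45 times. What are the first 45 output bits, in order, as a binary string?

k : reg_k → out_k, fb_k
0: 1101011010011110010010 → 1, fb=0
1: 1010110100111100100100 → 1, fb=1
2: 0101101001111001001001 → 0, fb=1
3: 1011010011110010010011 → 1, fb=1
4: 0110100111100100100111 → 0, fb=1
5: 1101001111001001001111 → 1, fb=0
6: 1010011110010010011110 → 1, fb=1
7: 0100111100100100111101 → 0, fb=1
8: 1001111001001001111011 → 1, fb=1
9: 0011110010010011110111 → 0, fb=0
10: 0111100100100111101110 → 0, fb=1
11: 1111001001001111011101 → 1, fb=0
12: 1110010010011110111010 → 1, fb=0
13: 1100100100111101110100 → 1, fb=0
14: 1001001001111011101000 → 1, fb=1
15: 0010010011110111010001 → 0, fb=0
16: 0100100111101110100010 → 0, fb=1
17: 1001001111011101000101 → 1, fb=1
18: 0010011110111010001011 → 0, fb=0
19: 0100111101110100010110 → 0, fb=1
20: 1001111011101000101101 → 1, fb=1
21: 0011110111010001011011 → 0, fb=0
22: 0111101110100010110110 → 0, fb=1
23: 1111011101000101101101 → 1, fb=0
24: 1110111010001011011010 → 1, fb=0
25: 1101110100010110110100 → 1, fb=0
26: 1011101000101101101000 → 1, fb=1
27: 0111010001011011010001 → 0, fb=1
28: 1110100010110110100011 → 1, fb=0
29: 1101000101101101000110 → 1, fb=0
30: 1010001011011010001100 → 1, fb=1
31: 0100010110110100011001 → 0, fb=1
32: 1000101101101000110011 → 1, fb=1
33: 0001011011010001100111 → 0, fb=0
34: 0010110110100011001110 → 0, fb=0
35: 0101101101000110011100 → 0, fb=1
36: 1011011010001100111001 → 1, fb=1
37: 0110110100011001110011 → 0, fb=1
38: 1101101000110011100111 → 1, fb=0
39: 1011010001100111001110 → 1, fb=1
40: 0110100011001110011101 → 0, fb=1
41: 1101000110011100111011 → 1, fb=0
42: 1010001100111001110110 → 1, fb=1
43: 0100011001110011101101 → 0, fb=1
44: 1000110011100111011011 → 1, fb=1

110101101001111001001001111011101000101101101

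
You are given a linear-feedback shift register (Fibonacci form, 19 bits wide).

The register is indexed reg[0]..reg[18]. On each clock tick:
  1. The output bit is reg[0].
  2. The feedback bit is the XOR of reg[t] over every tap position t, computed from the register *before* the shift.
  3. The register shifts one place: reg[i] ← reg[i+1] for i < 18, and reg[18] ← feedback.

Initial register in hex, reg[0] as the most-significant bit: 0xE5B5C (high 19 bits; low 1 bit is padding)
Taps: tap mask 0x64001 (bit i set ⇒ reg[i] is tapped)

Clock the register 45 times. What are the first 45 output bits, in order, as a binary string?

step | reg (before) | out | fb
   0 | 1110010110110101110 | 1 | 0
   1 | 1100101101101011100 | 1 | 0
   2 | 1001011011010111000 | 1 | 0
   3 | 0010110110101110000 | 0 | 1
   4 | 0101101101011100001 | 0 | 1
   5 | 1011011010111000011 | 1 | 1
   6 | 0110110101110000111 | 0 | 0
   7 | 1101101011100001110 | 1 | 0
   8 | 1011010111000011100 | 1 | 0
   9 | 0110101110000111000 | 0 | 1
  10 | 1101011100001110001 | 1 | 1
  11 | 1010111000011100011 | 1 | 1
  12 | 0101110000111000111 | 0 | 0
  13 | 1011100001110001110 | 1 | 0
  14 | 0111000011100011100 | 0 | 1
  15 | 1110000111000111001 | 1 | 1
  16 | 1100001110001110011 | 1 | 0
  17 | 1000011100011100110 | 1 | 0
  18 | 0000111000111001100 | 0 | 0
  19 | 0001110001110011000 | 0 | 1
  20 | 0011100011100110001 | 0 | 0
  21 | 0111000111001100010 | 0 | 1
  22 | 1110001110011000101 | 1 | 0
  23 | 1100011100110001010 | 1 | 0
  24 | 1000111001100010100 | 1 | 0
  25 | 0001110011000101000 | 0 | 0
  26 | 0011100110001010000 | 0 | 1
  27 | 0111001100010100001 | 0 | 1
  28 | 1110011000101000011 | 1 | 1
  29 | 1100110001010000111 | 1 | 1
  30 | 1001100010100001111 | 1 | 1
  31 | 0011000101000011111 | 0 | 1
  32 | 0110001010000111111 | 0 | 1
  33 | 1100010100001111111 | 1 | 0
  34 | 1000101000011111110 | 1 | 1
  35 | 0001010000111111101 | 0 | 0
  36 | 0010100001111111010 | 0 | 0
  37 | 0101000011111110100 | 0 | 1
  38 | 1010000111111101001 | 1 | 0
  39 | 0100001111111010010 | 0 | 0
  40 | 1000011111110100100 | 1 | 1
  41 | 0000111111101001001 | 0 | 1
  42 | 0001111111010010011 | 0 | 1
  43 | 0011111110100100111 | 0 | 0
  44 | 0111111101001001110 | 0 | 1

111001011011010111000011100011100110001010000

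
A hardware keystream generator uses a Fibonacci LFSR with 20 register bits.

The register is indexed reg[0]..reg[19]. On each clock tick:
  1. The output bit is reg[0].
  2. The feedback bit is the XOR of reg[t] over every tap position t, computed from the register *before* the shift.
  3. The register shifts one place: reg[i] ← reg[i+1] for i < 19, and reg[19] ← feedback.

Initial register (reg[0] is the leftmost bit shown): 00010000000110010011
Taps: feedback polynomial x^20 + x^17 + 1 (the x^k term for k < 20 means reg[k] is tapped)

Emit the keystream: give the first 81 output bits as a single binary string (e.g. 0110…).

tick  register→output (feedback)
  0  00010000000110010011→0 (0)
  1  00100000001100100110→0 (1)
  2  01000000011001001101→0 (1)
  3  10000000110010011011→1 (1)
  4  00000001100100110111→0 (1)
  5  00000011001001101111→0 (1)
  6  00000110010011011111→0 (1)
  7  00001100100110111111→0 (1)
  8  00011001001101111111→0 (1)
  9  00110010011011111111→0 (1)
 10  01100100110111111111→0 (1)
 11  11001001101111111111→1 (0)
 12  10010011011111111110→1 (0)
 13  00100110111111111100→0 (1)
 14  01001101111111111001→0 (0)
 15  10011011111111110010→1 (1)
 16  00110111111111100101→0 (1)
 17  01101111111111001011→0 (0)
 18  11011111111110010110→1 (0)
 19  10111111111100101100→1 (0)
 20  01111111111001011000→0 (0)
 21  11111111110010110000→1 (1)
 22  11111111100101100001→1 (1)
 23  11111111001011000011→1 (1)
 24  11111110010110000111→1 (0)
 25  11111100101100001110→1 (0)
 26  11111001011000011100→1 (0)
 27  11110010110000111000→1 (1)
 28  11100101100001110001→1 (1)
 29  11001011000011100011→1 (1)
 30  10010110000111000111→1 (0)
 31  00101100001110001110→0 (1)
 32  01011000011100011101→0 (1)
 33  10110000111000111011→1 (1)
 34  01100001110001110111→0 (1)
 35  11000011100011101111→1 (0)
 36  10000111000111011110→1 (0)
 37  00001110001110111100→0 (1)
 38  00011100011101111001→0 (0)
 39  00111000111011110010→0 (0)
 40  01110001110111100100→0 (1)
 41  11100011101111001001→1 (1)
 42  11000111011110010011→1 (1)
 43  10001110111100100111→1 (0)
 44  00011101111001001110→0 (1)
 45  00111011110010011101→0 (1)
 46  01110111100100111011→0 (0)
 47  11101111001001110110→1 (0)
 48  11011110010011101100→1 (0)
 49  10111100100111011000→1 (1)
 50  01111001001110110001→0 (0)
 51  11110010011101100010→1 (1)
 52  11100100111011000101→1 (0)
 53  11001001110110001010→1 (1)
 54  10010011101100010101→1 (0)
 55  00100111011000101010→0 (0)
 56  01001110110001010100→0 (1)
 57  10011101100010101001→1 (1)
 58  00111011000101010011→0 (0)
 59  01110110001010100110→0 (1)
 60  11101100010101001101→1 (0)
 61  11011000101010011010→1 (1)
 62  10110001010100110101→1 (0)
 63  01100010101001101010→0 (0)
 64  11000101010011010100→1 (0)
 65  10001010100110101000→1 (1)
 66  00010101001101010001→0 (0)
 67  00101010011010100010→0 (0)
 68  01010100110101000100→0 (1)
 69  10101001101010001001→1 (1)
 70  01010011010100010011→0 (0)
 71  10100110101000100110→1 (0)
 72  01001101010001001100→0 (1)
 73  10011010100010011001→1 (1)
 74  00110101000100110011→0 (0)
 75  01101010001001100110→0 (1)
 76  11010100010011001101→1 (0)
 77  10101000100110011010→1 (1)
 78  01010001001100110101→0 (1)
 79  10100010011001101011→1 (1)
 80  01000100110011010111→0 (1)

000100000001100100110111111111100101100001110001110111100100111011000101010011010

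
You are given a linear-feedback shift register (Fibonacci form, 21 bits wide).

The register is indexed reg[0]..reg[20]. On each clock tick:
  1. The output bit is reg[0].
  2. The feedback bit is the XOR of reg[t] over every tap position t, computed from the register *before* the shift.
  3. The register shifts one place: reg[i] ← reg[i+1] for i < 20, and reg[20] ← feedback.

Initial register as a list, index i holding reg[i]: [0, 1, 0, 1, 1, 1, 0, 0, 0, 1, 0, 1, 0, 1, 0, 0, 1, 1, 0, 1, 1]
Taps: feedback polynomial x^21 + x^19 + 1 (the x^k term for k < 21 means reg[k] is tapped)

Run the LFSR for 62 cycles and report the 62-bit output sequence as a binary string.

tick  register→output (feedback)
  0  010111000101010011011→0 (1)
  1  101110001010100110111→1 (0)
  2  011100010101001101110→0 (1)
  3  111000101010011011101→1 (1)
  4  110001010100110111011→1 (0)
  5  100010101001101110110→1 (0)
  6  000101010011011101100→0 (0)
  7  001010100110111011000→0 (0)
  8  010101001101110110000→0 (0)
  9  101010011011101100000→1 (1)
 10  010100110111011000001→0 (0)
 11  101001101110110000010→1 (0)
 12  010011011101100000100→0 (0)
 13  100110111011000001000→1 (1)
 14  001101110110000010001→0 (0)
 15  011011101100000100010→0 (1)
 16  110111011000001000101→1 (1)
 17  101110110000010001011→1 (0)
 18  011101100000100010110→0 (1)
 19  111011000001000101101→1 (1)
 20  110110000010001011011→1 (0)
 21  101100000100010110110→1 (0)
 22  011000001000101101100→0 (0)
 23  110000010001011011000→1 (1)
 24  100000100010110110001→1 (1)
 25  000001000101101100011→0 (1)
 26  000010001011011000111→0 (1)
 27  000100010110110001111→0 (1)
 28  001000101101100011111→0 (1)
 29  010001011011000111111→0 (1)
 30  100010110110001111111→1 (0)
 31  000101101100011111110→0 (1)
 32  001011011000111111101→0 (0)
 33  010110110001111111010→0 (1)
 34  101101100011111110101→1 (1)
 35  011011000111111101011→0 (1)
 36  110110001111111010111→1 (0)
 37  101100011111110101110→1 (0)
 38  011000111111101011100→0 (0)
 39  110001111111010111000→1 (1)
 40  100011111110101110001→1 (1)
 41  000111111101011100011→0 (1)
 42  001111111010111000111→0 (1)
 43  011111110101110001111→0 (1)
 44  111111101011100011111→1 (0)
 45  111111010111000111110→1 (0)
 46  111110101110001111100→1 (1)
 47  111101011100011111001→1 (1)
 48  111010111000111110011→1 (0)
 49  110101110001111100110→1 (0)
 50  101011100011111001100→1 (1)
 51  010111000111110011001→0 (0)
 52  101110001111100110010→1 (0)
 53  011100011111001100100→0 (0)
 54  111000111110011001000→1 (1)
 55  110001111100110010001→1 (1)
 56  100011111001100100011→1 (0)
 57  000111110011001000110→0 (1)
 58  001111100110010001101→0 (0)
 59  011111001100100011010→0 (1)
 60  111110011001000110101→1 (1)
 61  111100110010001101011→1 (0)

01011100010101001101110110000010001011011000111111101011100011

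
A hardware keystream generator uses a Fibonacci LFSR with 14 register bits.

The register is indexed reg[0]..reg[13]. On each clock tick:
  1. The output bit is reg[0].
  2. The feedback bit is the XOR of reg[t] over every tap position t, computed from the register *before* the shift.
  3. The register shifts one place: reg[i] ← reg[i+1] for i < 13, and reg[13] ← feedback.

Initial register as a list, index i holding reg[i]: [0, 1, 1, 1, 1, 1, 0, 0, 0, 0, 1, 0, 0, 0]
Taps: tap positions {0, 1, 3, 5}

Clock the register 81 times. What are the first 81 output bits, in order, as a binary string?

k : reg_k → out_k, fb_k
0: 01111100001000 → 0, fb=1
1: 11111000010001 → 1, fb=1
2: 11110000100011 → 1, fb=1
3: 11100001000111 → 1, fb=0
4: 11000010001110 → 1, fb=0
5: 10000100011100 → 1, fb=0
6: 00001000111000 → 0, fb=0
7: 00010001110000 → 0, fb=1
8: 00100011100001 → 0, fb=0
9: 01000111000010 → 0, fb=0
10: 10001110000100 → 1, fb=0
11: 00011100001000 → 0, fb=0
12: 00111000010000 → 0, fb=1
13: 01110000100001 → 0, fb=0
14: 11100001000010 → 1, fb=0
15: 11000010000100 → 1, fb=0
16: 10000100001000 → 1, fb=0
17: 00001000010000 → 0, fb=0
18: 00010000100000 → 0, fb=1
19: 00100001000001 → 0, fb=0
20: 01000010000010 → 0, fb=1
21: 10000100000101 → 1, fb=0
22: 00001000001010 → 0, fb=0
23: 00010000010100 → 0, fb=1
24: 00100000101001 → 0, fb=0
25: 01000001010010 → 0, fb=1
26: 10000010100101 → 1, fb=1
27: 00000101001011 → 0, fb=1
28: 00001010010111 → 0, fb=0
29: 00010100101110 → 0, fb=0
30: 00101001011100 → 0, fb=0
31: 01010010111000 → 0, fb=0
32: 10100101110000 → 1, fb=0
33: 01001011100000 → 0, fb=1
34: 10010111000001 → 1, fb=1
35: 00101110000011 → 0, fb=1
36: 01011100000111 → 0, fb=1
37: 10111000001111 → 1, fb=0
38: 01110000011110 → 0, fb=0
39: 11100000111100 → 1, fb=0
40: 11000001111000 → 1, fb=0
41: 10000011110000 → 1, fb=1
42: 00000111100001 → 0, fb=1
43: 00001111000011 → 0, fb=1
44: 00011110000111 → 0, fb=0
45: 00111100001110 → 0, fb=0
46: 01111000011100 → 0, fb=0
47: 11110000111000 → 1, fb=1
48: 11100001110001 → 1, fb=0
49: 11000011100010 → 1, fb=0
50: 10000111000100 → 1, fb=0
51: 00001110001000 → 0, fb=1
52: 00011100010001 → 0, fb=0
53: 00111000100010 → 0, fb=1
54: 01110001000101 → 0, fb=0
55: 11100010001010 → 1, fb=0
56: 11000100010100 → 1, fb=1
57: 10001000101001 → 1, fb=1
58: 00010001010011 → 0, fb=1
59: 00100010100111 → 0, fb=0
60: 01000101001110 → 0, fb=0
61: 10001010011100 → 1, fb=1
62: 00010100111001 → 0, fb=0
63: 00101001110010 → 0, fb=0
64: 01010011100100 → 0, fb=0
65: 10100111001000 → 1, fb=0
66: 01001110010000 → 0, fb=0
67: 10011100100000 → 1, fb=1
68: 00111001000001 → 0, fb=1
69: 01110010000011 → 0, fb=0
70: 11100100000110 → 1, fb=1
71: 11001000001101 → 1, fb=0
72: 10010000011010 → 1, fb=0
73: 00100000110100 → 0, fb=0
74: 01000001101000 → 0, fb=1
75: 10000011010001 → 1, fb=1
76: 00000110100011 → 0, fb=1
77: 00001101000111 → 0, fb=1
78: 00011010001111 → 0, fb=1
79: 00110100011111 → 0, fb=0
80: 01101000111110 → 0, fb=1

011111000010001110000100001000001010010111000001111000011100010001010011100100000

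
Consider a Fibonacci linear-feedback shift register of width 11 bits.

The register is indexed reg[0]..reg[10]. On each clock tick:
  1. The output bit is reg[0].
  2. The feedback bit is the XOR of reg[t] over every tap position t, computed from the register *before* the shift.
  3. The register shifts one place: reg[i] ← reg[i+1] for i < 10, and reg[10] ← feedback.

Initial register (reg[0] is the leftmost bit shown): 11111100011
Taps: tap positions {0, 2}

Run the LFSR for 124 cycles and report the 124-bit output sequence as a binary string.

step | reg (before) | out | fb
   0 | 11111100011 | 1 | 0
   1 | 11111000110 | 1 | 0
   2 | 11110001100 | 1 | 0
   3 | 11100011000 | 1 | 0
   4 | 11000110000 | 1 | 1
   5 | 10001100001 | 1 | 1
   6 | 00011000011 | 0 | 0
   7 | 00110000110 | 0 | 1
   8 | 01100001101 | 0 | 1
   9 | 11000011011 | 1 | 1
  10 | 10000110111 | 1 | 1
  11 | 00001101111 | 0 | 0
  12 | 00011011110 | 0 | 0
  13 | 00110111100 | 0 | 1
  14 | 01101111001 | 0 | 1
  15 | 11011110011 | 1 | 1
  16 | 10111100111 | 1 | 0
  17 | 01111001110 | 0 | 1
  18 | 11110011101 | 1 | 0
  19 | 11100111010 | 1 | 0
  20 | 11001110100 | 1 | 1
  21 | 10011101001 | 1 | 1
  22 | 00111010011 | 0 | 1
  23 | 01110100111 | 0 | 1
  24 | 11101001111 | 1 | 0
  25 | 11010011110 | 1 | 1
  26 | 10100111101 | 1 | 0
  27 | 01001111010 | 0 | 0
  28 | 10011110100 | 1 | 1
  29 | 00111101001 | 0 | 1
  30 | 01111010011 | 0 | 1
  31 | 11110100111 | 1 | 0
  32 | 11101001110 | 1 | 0
  33 | 11010011100 | 1 | 1
  34 | 10100111001 | 1 | 0
  35 | 01001110010 | 0 | 0
  36 | 10011100100 | 1 | 1
  37 | 00111001001 | 0 | 1
  38 | 01110010011 | 0 | 1
  39 | 11100100111 | 1 | 0
  40 | 11001001110 | 1 | 1
  41 | 10010011101 | 1 | 1
  42 | 00100111011 | 0 | 1
  43 | 01001110111 | 0 | 0
  44 | 10011101110 | 1 | 1
  45 | 00111011101 | 0 | 1
  46 | 01110111011 | 0 | 1
  47 | 11101110111 | 1 | 0
  48 | 11011101110 | 1 | 1
  49 | 10111011101 | 1 | 0
  50 | 01110111010 | 0 | 1
  51 | 11101110101 | 1 | 0
  52 | 11011101010 | 1 | 1
  53 | 10111010101 | 1 | 0
  54 | 01110101010 | 0 | 1
  55 | 11101010101 | 1 | 0
  56 | 11010101010 | 1 | 1
  57 | 10101010101 | 1 | 0
  58 | 01010101010 | 0 | 0
  59 | 10101010100 | 1 | 0
  60 | 01010101000 | 0 | 0
  61 | 10101010000 | 1 | 0
  62 | 01010100000 | 0 | 0
  63 | 10101000000 | 1 | 0
  64 | 01010000000 | 0 | 0
  65 | 10100000000 | 1 | 0
  66 | 01000000000 | 0 | 0
  67 | 10000000000 | 1 | 1
  68 | 00000000001 | 0 | 0
  69 | 00000000010 | 0 | 0
  70 | 00000000100 | 0 | 0
  71 | 00000001000 | 0 | 0
  72 | 00000010000 | 0 | 0
  73 | 00000100000 | 0 | 0
  74 | 00001000000 | 0 | 0
  75 | 00010000000 | 0 | 0
  76 | 00100000000 | 0 | 1
  77 | 01000000001 | 0 | 0
  78 | 10000000010 | 1 | 1
  79 | 00000000101 | 0 | 0
  80 | 00000001010 | 0 | 0
  81 | 00000010100 | 0 | 0
  82 | 00000101000 | 0 | 0
  83 | 00001010000 | 0 | 0
  84 | 00010100000 | 0 | 0
  85 | 00101000000 | 0 | 1
  86 | 01010000001 | 0 | 0
  87 | 10100000010 | 1 | 0
  88 | 01000000100 | 0 | 0
  89 | 10000001000 | 1 | 1
  90 | 00000010001 | 0 | 0
  91 | 00000100010 | 0 | 0
  92 | 00001000100 | 0 | 0
  93 | 00010001000 | 0 | 0
  94 | 00100010000 | 0 | 1
  95 | 01000100001 | 0 | 0
  96 | 10001000010 | 1 | 1
  97 | 00010000101 | 0 | 0
  98 | 00100001010 | 0 | 1
  99 | 01000010101 | 0 | 0
 100 | 10000101010 | 1 | 1
 101 | 00001010101 | 0 | 0
 102 | 00010101010 | 0 | 0
 103 | 00101010100 | 0 | 1
 104 | 01010101001 | 0 | 0
 105 | 10101010010 | 1 | 0
 106 | 01010100100 | 0 | 0
 107 | 10101001000 | 1 | 0
 108 | 01010010000 | 0 | 0
 109 | 10100100000 | 1 | 0
 110 | 01001000000 | 0 | 0
 111 | 10010000000 | 1 | 1
 112 | 00100000001 | 0 | 1
 113 | 01000000011 | 0 | 0
 114 | 10000000110 | 1 | 1
 115 | 00000001101 | 0 | 0
 116 | 00000011010 | 0 | 0
 117 | 00000110100 | 0 | 0
 118 | 00001101000 | 0 | 0
 119 | 00011010000 | 0 | 0
 120 | 00110100000 | 0 | 1
 121 | 01101000001 | 0 | 1
 122 | 11010000011 | 1 | 1
 123 | 10100000111 | 1 | 0

1111110001100001101111001110100111101001110010011101110111010101010100000000001000000001010000001000100001010101001000000011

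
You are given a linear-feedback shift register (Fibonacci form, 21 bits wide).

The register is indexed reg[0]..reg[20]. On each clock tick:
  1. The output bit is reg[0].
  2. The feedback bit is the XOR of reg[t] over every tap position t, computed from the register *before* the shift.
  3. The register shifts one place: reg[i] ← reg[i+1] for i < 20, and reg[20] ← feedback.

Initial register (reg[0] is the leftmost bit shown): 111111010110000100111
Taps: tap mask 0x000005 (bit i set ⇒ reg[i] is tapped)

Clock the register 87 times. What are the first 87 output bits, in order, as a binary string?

k : reg_k → out_k, fb_k
0: 111111010110000100111 → 1, fb=0
1: 111110101100001001110 → 1, fb=0
2: 111101011000010011100 → 1, fb=0
3: 111010110000100111000 → 1, fb=0
4: 110101100001001110000 → 1, fb=1
5: 101011000010011100001 → 1, fb=0
6: 010110000100111000010 → 0, fb=0
7: 101100001001110000100 → 1, fb=0
8: 011000010011100001000 → 0, fb=1
9: 110000100111000010001 → 1, fb=1
10: 100001001110000100011 → 1, fb=1
11: 000010011100001000111 → 0, fb=0
12: 000100111000010001110 → 0, fb=0
13: 001001110000100011100 → 0, fb=1
14: 010011100001000111001 → 0, fb=0
15: 100111000010001110010 → 1, fb=1
16: 001110000100011100101 → 0, fb=1
17: 011100001000111001011 → 0, fb=1
18: 111000010001110010111 → 1, fb=0
19: 110000100011100101110 → 1, fb=1
20: 100001000111001011101 → 1, fb=1
21: 000010001110010111011 → 0, fb=0
22: 000100011100101110110 → 0, fb=0
23: 001000111001011101100 → 0, fb=1
24: 010001110010111011001 → 0, fb=0
25: 100011100101110110010 → 1, fb=1
26: 000111001011101100101 → 0, fb=0
27: 001110010111011001010 → 0, fb=1
28: 011100101110110010101 → 0, fb=1
29: 111001011101100101011 → 1, fb=0
30: 110010111011001010110 → 1, fb=1
31: 100101110110010101101 → 1, fb=1
32: 001011101100101011011 → 0, fb=1
33: 010111011001010110111 → 0, fb=0
34: 101110110010101101110 → 1, fb=0
35: 011101100101011011100 → 0, fb=1
36: 111011001010110111001 → 1, fb=0
37: 110110010101101110010 → 1, fb=1
38: 101100101011011100101 → 1, fb=0
39: 011001010110111001010 → 0, fb=1
40: 110010101101110010101 → 1, fb=1
41: 100101011011100101011 → 1, fb=1
42: 001010110111001010111 → 0, fb=1
43: 010101101110010101111 → 0, fb=0
44: 101011011100101011110 → 1, fb=0
45: 010110111001010111100 → 0, fb=0
46: 101101110010101111000 → 1, fb=0
47: 011011100101011110000 → 0, fb=1
48: 110111001010111100001 → 1, fb=1
49: 101110010101111000011 → 1, fb=0
50: 011100101011110000110 → 0, fb=1
51: 111001010111100001101 → 1, fb=0
52: 110010101111000011010 → 1, fb=1
53: 100101011110000110101 → 1, fb=1
54: 001010111100001101011 → 0, fb=1
55: 010101111000011010111 → 0, fb=0
56: 101011110000110101110 → 1, fb=0
57: 010111100001101011100 → 0, fb=0
58: 101111000011010111000 → 1, fb=0
59: 011110000110101110000 → 0, fb=1
60: 111100001101011100001 → 1, fb=0
61: 111000011010111000010 → 1, fb=0
62: 110000110101110000100 → 1, fb=1
63: 100001101011100001001 → 1, fb=1
64: 000011010111000010011 → 0, fb=0
65: 000110101110000100110 → 0, fb=0
66: 001101011100001001100 → 0, fb=1
67: 011010111000010011001 → 0, fb=1
68: 110101110000100110011 → 1, fb=1
69: 101011100001001100111 → 1, fb=0
70: 010111000010011001110 → 0, fb=0
71: 101110000100110011100 → 1, fb=0
72: 011100001001100111000 → 0, fb=1
73: 111000010011001110001 → 1, fb=0
74: 110000100110011100010 → 1, fb=1
75: 100001001100111000101 → 1, fb=1
76: 000010011001110001011 → 0, fb=0
77: 000100110011100010110 → 0, fb=0
78: 001001100111000101100 → 0, fb=1
79: 010011001110001011001 → 0, fb=0
80: 100110011100010110010 → 1, fb=1
81: 001100111000101100101 → 0, fb=1
82: 011001110001011001011 → 0, fb=1
83: 110011100010110010111 → 1, fb=1
84: 100111000101100101111 → 1, fb=1
85: 001110001011001011111 → 0, fb=1
86: 011100010110010111111 → 0, fb=1

111111010110000100111000010001110010111011001010110111001010111100001101011100001001100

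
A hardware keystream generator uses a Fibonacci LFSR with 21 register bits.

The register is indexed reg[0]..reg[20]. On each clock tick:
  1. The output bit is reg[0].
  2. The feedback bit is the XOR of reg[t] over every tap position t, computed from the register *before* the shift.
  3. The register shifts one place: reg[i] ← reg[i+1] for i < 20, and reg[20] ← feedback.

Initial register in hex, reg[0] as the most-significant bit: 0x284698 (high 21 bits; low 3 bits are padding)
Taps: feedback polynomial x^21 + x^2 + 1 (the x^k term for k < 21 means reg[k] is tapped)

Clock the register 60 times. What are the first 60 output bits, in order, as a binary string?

tick  register→output (feedback)
  0  001010000100011010011→0 (1)
  1  010100001000110100111→0 (0)
  2  101000010001101001110→1 (0)
  3  010000100011010011100→0 (0)
  4  100001000110100111000→1 (1)
  5  000010001101001110001→0 (0)
  6  000100011010011100010→0 (0)
  7  001000110100111000100→0 (1)
  8  010001101001110001001→0 (0)
  9  100011010011100010010→1 (1)
 10  000110100111000100101→0 (0)
 11  001101001110001001010→0 (1)
 12  011010011100010010101→0 (1)
 13  110100111000100101011→1 (1)
 14  101001110001001010111→1 (0)
 15  010011100010010101110→0 (0)
 16  100111000100101011100→1 (1)
 17  001110001001010111001→0 (1)
 18  011100010010101110011→0 (1)
 19  111000100101011100111→1 (0)
 20  110001001010111001110→1 (1)
 21  100010010101110011101→1 (1)
 22  000100101011100111011→0 (0)
 23  001001010111001110110→0 (1)
 24  010010101110011101101→0 (0)
 25  100101011100111011010→1 (1)
 26  001010111001110110101→0 (1)
 27  010101110011101101011→0 (0)
 28  101011100111011010110→1 (0)
 29  010111001110110101100→0 (0)
 30  101110011101101011000→1 (0)
 31  011100111011010110000→0 (1)
 32  111001110110101100001→1 (0)
 33  110011101101011000010→1 (1)
 34  100111011010110000101→1 (1)
 35  001110110101100001011→0 (1)
 36  011101101011000010111→0 (1)
 37  111011010110000101111→1 (0)
 38  110110101100001011110→1 (1)
 39  101101011000010111101→1 (0)
 40  011010110000101111010→0 (1)
 41  110101100001011110101→1 (1)
 42  101011000010111101011→1 (0)
 43  010110000101111010110→0 (0)
 44  101100001011110101100→1 (0)
 45  011000010111101011000→0 (1)
 46  110000101111010110001→1 (1)
 47  100001011110101100011→1 (1)
 48  000010111101011000111→0 (0)
 49  000101111010110001110→0 (0)
 50  001011110101100011100→0 (1)
 51  010111101011000111001→0 (0)
 52  101111010110001110010→1 (0)
 53  011110101100011100100→0 (1)
 54  111101011000111001001→1 (0)
 55  111010110001110010010→1 (0)
 56  110101100011100100100→1 (1)
 57  101011000111001001001→1 (0)
 58  010110001110010010010→0 (0)
 59  101100011100100100100→1 (0)

001010000100011010011100010010101110011101101011000010111101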